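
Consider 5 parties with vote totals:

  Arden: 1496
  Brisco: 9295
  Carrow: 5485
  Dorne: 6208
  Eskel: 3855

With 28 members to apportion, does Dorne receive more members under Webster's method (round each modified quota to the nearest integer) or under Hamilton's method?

Hamilton

Webster: Arden 2, Brisco 10, Carrow 6, Dorne 6, Eskel 4.
Hamilton: Arden 1, Brisco 10, Carrow 6, Dorne 7, Eskel 4.
Dorne gets 6 under Webster and 7 under Hamilton.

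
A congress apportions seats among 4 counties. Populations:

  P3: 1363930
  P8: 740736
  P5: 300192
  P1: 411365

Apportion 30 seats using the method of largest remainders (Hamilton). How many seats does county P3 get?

The standard divisor is 2816223/30 ≈ 93874.1.
Standard quotas: P3 14.5294, P8 7.8907, P5 3.1978, P1 4.3821.
Lower quotas: P3 14, P8 7, P5 3, P1 4 (sum 28, leaving 2 seats).
Remainders in descending order: P8 0.8907, P3 0.5294, P1 0.3821, P5 0.1978.
Largest remainders: P8, P3 receive the extra seats.
P3 receives 15.

15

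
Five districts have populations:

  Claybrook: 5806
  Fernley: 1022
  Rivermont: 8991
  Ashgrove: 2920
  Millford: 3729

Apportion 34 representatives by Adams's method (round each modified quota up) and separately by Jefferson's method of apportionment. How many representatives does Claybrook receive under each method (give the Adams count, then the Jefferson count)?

Adams: Claybrook 8, Fernley 2, Rivermont 13, Ashgrove 5, Millford 6.
Jefferson: Claybrook 9, Fernley 1, Rivermont 14, Ashgrove 4, Millford 6.
Claybrook gets 8 under Adams and 9 under Jefferson.

8 and 9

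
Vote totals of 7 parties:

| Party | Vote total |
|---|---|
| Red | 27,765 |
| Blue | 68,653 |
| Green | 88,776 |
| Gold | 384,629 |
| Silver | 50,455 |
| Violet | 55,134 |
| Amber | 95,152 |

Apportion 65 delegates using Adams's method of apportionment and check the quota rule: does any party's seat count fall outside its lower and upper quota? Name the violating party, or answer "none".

Gold

Standard quotas: Red 2.342, Blue 5.791, Green 7.489, Gold 32.445, Silver 4.256, Violet 4.651, Amber 8.026.
Adams allocation: Red 3, Blue 6, Green 8, Gold 31, Silver 4, Violet 5, Amber 8.
Gold has quota 32.445 (lower 32, upper 33) but receives 31 — outside the quota interval.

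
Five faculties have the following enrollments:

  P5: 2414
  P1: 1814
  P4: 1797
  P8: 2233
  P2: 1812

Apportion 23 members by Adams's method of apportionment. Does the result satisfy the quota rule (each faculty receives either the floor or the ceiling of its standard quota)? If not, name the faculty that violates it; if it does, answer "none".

none

Standard quotas: P5 5.514, P1 4.143, P4 4.104, P8 5.100, P2 4.139.
Adams allocation: P5 6, P1 4, P4 4, P8 5, P2 4.
Every allocation lies between the lower and upper quota.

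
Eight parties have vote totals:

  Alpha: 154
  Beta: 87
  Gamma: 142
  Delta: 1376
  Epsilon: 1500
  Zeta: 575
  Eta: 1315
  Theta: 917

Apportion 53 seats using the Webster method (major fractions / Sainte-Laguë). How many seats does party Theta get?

Standard divisor 6066/53 ≈ 114.453; standard quotas: Alpha 1.346, Beta 0.760, Gamma 1.241, Delta 12.022, Epsilon 13.106, Zeta 5.024, Eta 11.489, Theta 8.012.
Rounding to the nearest integer gives 1, 1, 1, 12, 13, 5, 11, 8 = 52 seats, so the divisor must be adjusted.
With modified divisor 113: modified quotas Alpha 1.363, Beta 0.770, Gamma 1.257, Delta 12.177, Epsilon 13.274, Zeta 5.088, Eta 11.637, Theta 8.115.
Rounding to the nearest integer: Alpha 1, Beta 1, Gamma 1, Delta 12, Epsilon 13, Zeta 5, Eta 12, Theta 8 (total 53).
Theta receives 8.

8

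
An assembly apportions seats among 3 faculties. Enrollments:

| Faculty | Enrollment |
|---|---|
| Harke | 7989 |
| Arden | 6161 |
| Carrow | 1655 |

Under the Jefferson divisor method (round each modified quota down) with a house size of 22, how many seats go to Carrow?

2

Standard divisor 15805/22 ≈ 718.409; standard quotas: Harke 11.120, Arden 8.576, Carrow 2.304.
Rounding down gives 11, 8, 2 = 21 seats, so the divisor must be adjusted.
With modified divisor 680: modified quotas Harke 11.749, Arden 9.060, Carrow 2.434.
Rounding down: Harke 11, Arden 9, Carrow 2 (total 22).
Carrow receives 2.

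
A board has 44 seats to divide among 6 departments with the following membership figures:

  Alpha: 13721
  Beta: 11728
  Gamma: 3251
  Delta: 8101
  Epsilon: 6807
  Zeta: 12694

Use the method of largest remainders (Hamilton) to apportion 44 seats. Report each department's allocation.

Standard divisor: 56302 ÷ 44 ≈ 1279.591.
Standard quotas: Alpha 10.7230, Beta 9.1654, Gamma 2.5407, Delta 6.3309, Epsilon 5.3197, Zeta 9.9204.
Lower quotas: Alpha 10, Beta 9, Gamma 2, Delta 6, Epsilon 5, Zeta 9 (sum 41, leaving 3 seats).
Remainders in descending order: Zeta 0.9204, Alpha 0.7230, Gamma 0.5407, Delta 0.3309, Epsilon 0.3197, Beta 0.1654.
Largest remainders: Zeta, Alpha, Gamma receive the extra seats.

Alpha 11; Beta 9; Gamma 3; Delta 6; Epsilon 5; Zeta 10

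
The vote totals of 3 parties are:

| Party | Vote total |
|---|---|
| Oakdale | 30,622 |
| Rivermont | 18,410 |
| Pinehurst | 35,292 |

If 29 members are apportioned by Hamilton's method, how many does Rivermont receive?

Total 84324; standard divisor 84324/29 ≈ 2907.724.
Standard quotas: Oakdale 10.5313, Rivermont 6.3314, Pinehurst 12.1373.
Lower quotas: Oakdale 10, Rivermont 6, Pinehurst 12 (sum 28, leaving 1 seat).
Remainders in descending order: Oakdale 0.5313, Rivermont 0.3314, Pinehurst 0.1373.
The surplus seat goes to Oakdale.
Rivermont receives 6.

6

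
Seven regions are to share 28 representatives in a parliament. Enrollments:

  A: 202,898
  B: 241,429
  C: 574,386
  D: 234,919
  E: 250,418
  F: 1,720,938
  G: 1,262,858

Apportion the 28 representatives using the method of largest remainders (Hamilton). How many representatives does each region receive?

Standard divisor: 4487846 ÷ 28 ≈ 160280.214.
Standard quotas: A 1.2659, B 1.5063, C 3.5836, D 1.4657, E 1.5624, F 10.7371, G 7.8791.
Lower quotas: A 1, B 1, C 3, D 1, E 1, F 10, G 7 (sum 24, leaving 4 seats).
Remainders in descending order: G 0.8791, F 0.7371, C 0.5836, E 0.5624, B 0.5063, D 0.4657, A 0.2659.
The surplus seats go to G, F, C, E.

A: 1; B: 1; C: 4; D: 1; E: 2; F: 11; G: 8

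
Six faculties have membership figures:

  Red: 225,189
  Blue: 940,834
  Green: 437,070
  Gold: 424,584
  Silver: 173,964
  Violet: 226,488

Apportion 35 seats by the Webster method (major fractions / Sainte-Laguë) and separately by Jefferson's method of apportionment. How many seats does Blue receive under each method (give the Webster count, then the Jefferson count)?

14 and 15

Webster: Red 3, Blue 14, Green 6, Gold 6, Silver 3, Violet 3.
Jefferson: Red 3, Blue 15, Green 6, Gold 6, Silver 2, Violet 3.
Blue gets 14 under Webster and 15 under Jefferson.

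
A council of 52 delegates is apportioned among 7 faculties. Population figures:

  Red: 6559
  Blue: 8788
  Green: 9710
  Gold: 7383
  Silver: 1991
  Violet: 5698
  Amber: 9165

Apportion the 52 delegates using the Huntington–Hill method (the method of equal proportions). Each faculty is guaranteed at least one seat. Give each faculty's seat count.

Red 7, Blue 9, Green 10, Gold 8, Silver 2, Violet 6, Amber 10

With divisor 946: modified quotas Red 6.933, Blue 9.290, Green 10.264, Gold 7.804, Silver 2.105, Violet 6.023, Amber 9.688.
Geometric-mean thresholds: Red √(6·7)=6.481, Blue √(9·10)=9.487, Green √(10·11)=10.488, Gold √(7·8)=7.483, Silver √(2·3)=2.449, Violet √(6·7)=6.481, Amber √(9·10)=9.487.
Each quota rounded against its threshold gives Red 7, Blue 9, Green 10, Gold 8, Silver 2, Violet 6, Amber 10 (total 52).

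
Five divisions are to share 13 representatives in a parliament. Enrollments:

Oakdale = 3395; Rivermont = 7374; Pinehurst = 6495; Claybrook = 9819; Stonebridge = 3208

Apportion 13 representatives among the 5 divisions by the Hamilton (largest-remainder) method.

Oakdale=2, Rivermont=3, Pinehurst=3, Claybrook=4, Stonebridge=1

The standard divisor is 30291/13 ≈ 2330.077.
Standard quotas: Oakdale 1.4570, Rivermont 3.1647, Pinehurst 2.7875, Claybrook 4.2140, Stonebridge 1.3768.
Lower quotas: Oakdale 1, Rivermont 3, Pinehurst 2, Claybrook 4, Stonebridge 1 (sum 11, leaving 2 seats).
Remainders in descending order: Pinehurst 0.7875, Oakdale 0.4570, Stonebridge 0.3768, Claybrook 0.2140, Rivermont 0.1647.
Largest remainders: Pinehurst, Oakdale receive the extra seats.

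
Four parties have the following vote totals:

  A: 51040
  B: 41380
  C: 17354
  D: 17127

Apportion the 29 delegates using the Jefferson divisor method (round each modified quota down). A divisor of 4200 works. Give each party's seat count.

With modified divisor 4200: modified quotas A 12.152, B 9.852, C 4.132, D 4.078.
Rounding down: A 12, B 9, C 4, D 4 (total 29).

A 12, B 9, C 4, D 4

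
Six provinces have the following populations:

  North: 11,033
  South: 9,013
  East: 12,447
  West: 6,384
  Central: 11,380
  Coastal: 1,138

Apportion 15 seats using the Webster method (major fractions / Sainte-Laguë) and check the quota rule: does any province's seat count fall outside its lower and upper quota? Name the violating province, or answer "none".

Standard quotas: North 3.220, South 2.631, East 3.633, West 1.863, Central 3.321, Coastal 0.332.
Webster allocation: North 3, South 3, East 4, West 2, Central 3, Coastal 0.
Every allocation lies between the lower and upper quota.

none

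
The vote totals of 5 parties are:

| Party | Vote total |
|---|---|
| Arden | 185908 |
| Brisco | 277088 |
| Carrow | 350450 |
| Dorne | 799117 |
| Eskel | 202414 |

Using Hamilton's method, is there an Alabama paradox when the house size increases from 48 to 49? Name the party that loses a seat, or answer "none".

At 48 seats: Arden 5, Brisco 7, Carrow 9, Dorne 21, Eskel 6.
At 49 seats: Arden 5, Brisco 8, Carrow 9, Dorne 22, Eskel 5.
Eskel drops from 6 to 5.

Eskel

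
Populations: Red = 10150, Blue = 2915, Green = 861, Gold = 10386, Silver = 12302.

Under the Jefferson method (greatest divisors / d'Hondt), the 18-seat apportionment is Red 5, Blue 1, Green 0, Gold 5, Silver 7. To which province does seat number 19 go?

Gold

Priority for the next seat is population ÷ (current seats + 1).
Priorities: Red 1691.667, Blue 1457.500, Green 861.000, Gold 1731.000, Silver 1537.750.
Highest priority: Gold.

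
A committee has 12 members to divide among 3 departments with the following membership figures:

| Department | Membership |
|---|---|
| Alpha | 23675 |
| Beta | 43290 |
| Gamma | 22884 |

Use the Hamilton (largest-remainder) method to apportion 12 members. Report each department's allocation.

Total 89849; standard divisor 89849/12 ≈ 7487.417.
Standard quotas: Alpha 3.1620, Beta 5.7817, Gamma 3.0563.
Lower quotas: Alpha 3, Beta 5, Gamma 3 (sum 11, leaving 1 seat).
Remainders in descending order: Beta 0.7817, Alpha 0.1620, Gamma 0.0563.
Largest remainder: Beta receives the extra seat.

Alpha: 3, Beta: 6, Gamma: 3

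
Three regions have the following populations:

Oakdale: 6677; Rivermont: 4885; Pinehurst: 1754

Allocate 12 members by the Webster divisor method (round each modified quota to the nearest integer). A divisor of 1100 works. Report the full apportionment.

With modified divisor 1100: modified quotas Oakdale 6.070, Rivermont 4.441, Pinehurst 1.595.
Rounding to the nearest integer: Oakdale 6, Rivermont 4, Pinehurst 2 (total 12).

Oakdale: 6, Rivermont: 4, Pinehurst: 2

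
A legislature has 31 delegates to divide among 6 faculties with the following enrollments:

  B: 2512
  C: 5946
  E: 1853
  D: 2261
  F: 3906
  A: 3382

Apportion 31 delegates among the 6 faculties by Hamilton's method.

B: 4, C: 9, E: 3, D: 4, F: 6, A: 5

Total 19860; standard divisor 19860/31 ≈ 640.645.
Standard quotas: B 3.9210, C 9.2813, E 2.8924, D 3.5293, F 6.0970, A 5.2791.
Lower quotas: B 3, C 9, E 2, D 3, F 6, A 5 (sum 28, leaving 3 seats).
Remainders in descending order: B 0.9210, E 0.8924, D 0.5293, C 0.2813, A 0.2791, F 0.0970.
The surplus seats go to B, E, D.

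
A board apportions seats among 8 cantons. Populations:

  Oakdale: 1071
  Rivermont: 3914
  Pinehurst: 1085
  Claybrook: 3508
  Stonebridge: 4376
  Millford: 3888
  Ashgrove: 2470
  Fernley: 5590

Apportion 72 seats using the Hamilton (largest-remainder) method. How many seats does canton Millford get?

11

Standard divisor: 25902 ÷ 72 ≈ 359.75.
Standard quotas: Oakdale 2.9771, Rivermont 10.8798, Pinehurst 3.0160, Claybrook 9.7512, Stonebridge 12.1640, Millford 10.8075, Ashgrove 6.8659, Fernley 15.5386.
Lower quotas: Oakdale 2, Rivermont 10, Pinehurst 3, Claybrook 9, Stonebridge 12, Millford 10, Ashgrove 6, Fernley 15 (sum 67, leaving 5 seats).
Remainders in descending order: Oakdale 0.9771, Rivermont 0.8798, Ashgrove 0.8659, Millford 0.8075, Claybrook 0.7512, Fernley 0.5386, Stonebridge 0.1640, Pinehurst 0.0160.
The surplus seats go to Oakdale, Rivermont, Ashgrove, Millford, Claybrook.
Millford receives 11.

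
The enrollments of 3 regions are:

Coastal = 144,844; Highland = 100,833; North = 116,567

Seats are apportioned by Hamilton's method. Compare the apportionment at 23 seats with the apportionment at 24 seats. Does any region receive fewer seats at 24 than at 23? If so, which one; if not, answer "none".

none

At 23 seats: Coastal 9, Highland 7, North 7.
At 24 seats: Coastal 9, Highland 7, North 8.
No region's allocation decreased.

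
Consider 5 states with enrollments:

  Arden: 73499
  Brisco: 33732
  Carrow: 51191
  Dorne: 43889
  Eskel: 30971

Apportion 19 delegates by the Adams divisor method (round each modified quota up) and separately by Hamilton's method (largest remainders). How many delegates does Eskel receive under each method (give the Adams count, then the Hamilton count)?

Adams: Arden 6, Brisco 3, Carrow 4, Dorne 3, Eskel 3.
Hamilton: Arden 6, Brisco 3, Carrow 4, Dorne 4, Eskel 2.
Eskel gets 3 under Adams and 2 under Hamilton.

3 and 2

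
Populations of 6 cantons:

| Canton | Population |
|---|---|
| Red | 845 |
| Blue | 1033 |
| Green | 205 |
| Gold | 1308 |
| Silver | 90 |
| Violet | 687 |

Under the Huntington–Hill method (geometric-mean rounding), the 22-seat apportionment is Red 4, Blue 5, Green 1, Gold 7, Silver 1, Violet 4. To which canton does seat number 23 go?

Priority for the next seat is population ÷ (√(s·(s+1))).
Priorities: Red 188.948, Blue 188.599, Green 144.957, Gold 174.789, Silver 63.640, Violet 153.618.
Highest priority: Red.

Red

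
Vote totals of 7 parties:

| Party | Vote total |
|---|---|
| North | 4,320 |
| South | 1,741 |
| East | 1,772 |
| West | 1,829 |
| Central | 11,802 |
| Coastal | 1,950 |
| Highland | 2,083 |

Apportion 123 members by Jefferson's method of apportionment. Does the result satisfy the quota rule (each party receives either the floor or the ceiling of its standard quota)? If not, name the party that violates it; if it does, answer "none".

Central

Standard quotas: North 20.840, South 8.399, East 8.548, West 8.823, Central 56.934, Coastal 9.407, Highland 10.049.
Jefferson allocation: North 21, South 8, East 8, West 9, Central 58, Coastal 9, Highland 10.
Central has quota 56.934 (lower 56, upper 57) but receives 58 — outside the quota interval.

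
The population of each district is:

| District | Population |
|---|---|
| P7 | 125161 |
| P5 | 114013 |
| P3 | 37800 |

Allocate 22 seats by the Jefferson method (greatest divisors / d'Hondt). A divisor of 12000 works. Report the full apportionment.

P7=10, P5=9, P3=3

With modified divisor 12000: modified quotas P7 10.430, P5 9.501, P3 3.150.
Rounding down: P7 10, P5 9, P3 3 (total 22).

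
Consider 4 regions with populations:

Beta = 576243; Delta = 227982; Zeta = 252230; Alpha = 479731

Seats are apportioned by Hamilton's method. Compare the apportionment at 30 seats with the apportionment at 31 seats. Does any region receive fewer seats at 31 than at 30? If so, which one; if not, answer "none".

Delta

At 30 seats: Beta 11, Delta 5, Zeta 5, Alpha 9.
At 31 seats: Beta 12, Delta 4, Zeta 5, Alpha 10.
Delta drops from 5 to 4.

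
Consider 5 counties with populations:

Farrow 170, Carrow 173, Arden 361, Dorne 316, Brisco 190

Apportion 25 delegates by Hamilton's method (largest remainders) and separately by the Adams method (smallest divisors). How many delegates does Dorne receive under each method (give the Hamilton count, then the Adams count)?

7 and 6

Hamilton: Farrow 3, Carrow 4, Arden 7, Dorne 7, Brisco 4.
Adams: Farrow 4, Carrow 4, Arden 7, Dorne 6, Brisco 4.
Dorne gets 7 under Hamilton and 6 under Adams.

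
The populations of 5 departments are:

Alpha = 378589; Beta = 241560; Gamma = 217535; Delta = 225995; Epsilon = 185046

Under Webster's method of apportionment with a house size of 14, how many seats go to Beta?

3

Standard divisor 1248725/14 ≈ 89194.643; standard quotas: Alpha 4.245, Beta 2.708, Gamma 2.439, Delta 2.534, Epsilon 2.075.
Rounding to the nearest integer gives Alpha 4, Beta 3, Gamma 2, Delta 3, Epsilon 2 — total 14, matching the house size, so no adjustment is needed.
Beta receives 3.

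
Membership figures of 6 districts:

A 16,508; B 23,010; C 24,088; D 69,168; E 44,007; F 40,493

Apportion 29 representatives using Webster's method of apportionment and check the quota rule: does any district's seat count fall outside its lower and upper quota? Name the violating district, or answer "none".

none

Standard quotas: A 2.203, B 3.071, C 3.215, D 9.232, E 5.874, F 5.405.
Webster allocation: A 2, B 3, C 3, D 9, E 6, F 6.
Every allocation lies between the lower and upper quota.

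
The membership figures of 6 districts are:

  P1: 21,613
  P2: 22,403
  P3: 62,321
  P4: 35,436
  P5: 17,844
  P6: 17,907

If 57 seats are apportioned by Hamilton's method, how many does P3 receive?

20

Total 177524; standard divisor 177524/57 ≈ 3114.456.
Standard quotas: P1 6.9396, P2 7.1932, P3 20.0102, P4 11.3779, P5 5.7294, P6 5.7496.
Lower quotas: P1 6, P2 7, P3 20, P4 11, P5 5, P6 5 (sum 54, leaving 3 seats).
Remainders in descending order: P1 0.9396, P6 0.7496, P5 0.7294, P4 0.3779, P2 0.1932, P3 0.0102.
Largest remainders: P1, P6, P5 receive the extra seats.
P3 receives 20.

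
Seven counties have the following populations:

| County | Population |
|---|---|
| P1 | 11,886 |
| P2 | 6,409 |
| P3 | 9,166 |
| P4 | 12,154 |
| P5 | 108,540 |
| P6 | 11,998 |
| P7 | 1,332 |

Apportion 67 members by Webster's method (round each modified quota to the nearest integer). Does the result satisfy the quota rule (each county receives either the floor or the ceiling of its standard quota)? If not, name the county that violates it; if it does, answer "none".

P5

Standard quotas: P1 4.931, P2 2.659, P3 3.803, P4 5.043, P5 45.033, P6 4.978, P7 0.553.
Webster allocation: P1 5, P2 3, P3 4, P4 5, P5 44, P6 5, P7 1.
P5 has quota 45.033 (lower 45, upper 46) but receives 44 — outside the quota interval.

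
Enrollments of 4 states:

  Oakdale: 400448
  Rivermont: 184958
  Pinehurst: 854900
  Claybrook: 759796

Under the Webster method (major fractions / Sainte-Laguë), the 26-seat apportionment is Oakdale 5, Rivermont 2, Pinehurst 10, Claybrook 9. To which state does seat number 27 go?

Priority for the next seat is population ÷ (current seats + 0.5).
Priorities: Oakdale 72808.727, Rivermont 73983.200, Pinehurst 81419.048, Claybrook 79978.526.
Highest priority: Pinehurst.

Pinehurst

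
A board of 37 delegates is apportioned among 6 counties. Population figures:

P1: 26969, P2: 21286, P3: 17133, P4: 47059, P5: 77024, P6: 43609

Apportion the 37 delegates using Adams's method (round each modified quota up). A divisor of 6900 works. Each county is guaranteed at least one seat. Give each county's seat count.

With modified divisor 6900: modified quotas P1 3.909, P2 3.085, P3 2.483, P4 6.820, P5 11.163, P6 6.320.
Rounding up: P1 4, P2 4, P3 3, P4 7, P5 12, P6 7 (total 37).

P1: 4, P2: 4, P3: 3, P4: 7, P5: 12, P6: 7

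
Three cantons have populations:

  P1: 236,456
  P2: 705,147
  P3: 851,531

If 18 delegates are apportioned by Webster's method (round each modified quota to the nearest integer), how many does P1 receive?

2

Standard divisor 1793134/18 ≈ 99618.556; standard quotas: P1 2.374, P2 7.078, P3 8.548.
Rounding to the nearest integer gives P1 2, P2 7, P3 9 — total 18, matching the house size, so no adjustment is needed.
P1 receives 2.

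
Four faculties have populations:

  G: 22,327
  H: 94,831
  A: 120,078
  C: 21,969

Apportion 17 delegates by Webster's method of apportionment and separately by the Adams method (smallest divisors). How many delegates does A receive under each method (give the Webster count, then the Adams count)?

Webster: G 2, H 6, A 8, C 1.
Adams: G 2, H 6, A 7, C 2.
A gets 8 under Webster and 7 under Adams.

8 and 7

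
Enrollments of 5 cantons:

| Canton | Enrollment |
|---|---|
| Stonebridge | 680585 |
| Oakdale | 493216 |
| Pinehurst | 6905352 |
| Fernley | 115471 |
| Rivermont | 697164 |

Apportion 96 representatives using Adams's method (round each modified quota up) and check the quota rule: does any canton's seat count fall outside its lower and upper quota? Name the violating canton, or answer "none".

Pinehurst

Standard quotas: Stonebridge 7.348, Oakdale 5.325, Pinehurst 74.553, Fernley 1.247, Rivermont 7.527.
Adams allocation: Stonebridge 8, Oakdale 6, Pinehurst 72, Fernley 2, Rivermont 8.
Pinehurst has quota 74.553 (lower 74, upper 75) but receives 72 — outside the quota interval.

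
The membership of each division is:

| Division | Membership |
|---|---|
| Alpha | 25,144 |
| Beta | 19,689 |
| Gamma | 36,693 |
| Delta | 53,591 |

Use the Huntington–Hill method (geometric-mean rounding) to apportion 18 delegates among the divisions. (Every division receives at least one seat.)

Alpha 3, Beta 3, Gamma 5, Delta 7

With divisor 7648: modified quotas Alpha 3.288, Beta 2.574, Gamma 4.798, Delta 7.007.
Geometric-mean thresholds: Alpha √(3·4)=3.464, Beta √(2·3)=2.449, Gamma √(4·5)=4.472, Delta √(7·8)=7.483.
Each quota rounded against its threshold gives Alpha 3, Beta 3, Gamma 5, Delta 7 (total 18).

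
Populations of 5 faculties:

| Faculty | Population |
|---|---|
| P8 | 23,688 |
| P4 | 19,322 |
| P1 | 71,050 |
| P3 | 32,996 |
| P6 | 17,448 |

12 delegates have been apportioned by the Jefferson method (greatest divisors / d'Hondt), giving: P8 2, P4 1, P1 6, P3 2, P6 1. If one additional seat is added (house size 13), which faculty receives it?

Priority for the next seat is population ÷ (current seats + 1).
Priorities: P8 7896.000, P4 9661.000, P1 10150.000, P3 10998.667, P6 8724.000.
Highest priority: P3.

P3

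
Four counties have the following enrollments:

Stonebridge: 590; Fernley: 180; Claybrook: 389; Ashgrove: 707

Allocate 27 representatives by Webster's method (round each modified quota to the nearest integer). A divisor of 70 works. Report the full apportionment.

Stonebridge: 8; Fernley: 3; Claybrook: 6; Ashgrove: 10

With modified divisor 70: modified quotas Stonebridge 8.429, Fernley 2.571, Claybrook 5.557, Ashgrove 10.100.
Rounding to the nearest integer: Stonebridge 8, Fernley 3, Claybrook 6, Ashgrove 10 (total 27).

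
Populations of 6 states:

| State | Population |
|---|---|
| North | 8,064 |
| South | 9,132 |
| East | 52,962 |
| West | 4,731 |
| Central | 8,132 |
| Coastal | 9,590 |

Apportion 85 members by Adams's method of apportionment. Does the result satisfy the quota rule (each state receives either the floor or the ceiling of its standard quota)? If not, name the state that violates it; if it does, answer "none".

East

Standard quotas: North 7.401, South 8.382, East 48.609, West 4.342, Central 7.464, Coastal 8.802.
Adams allocation: North 8, South 8, East 47, West 5, Central 8, Coastal 9.
East has quota 48.609 (lower 48, upper 49) but receives 47 — outside the quota interval.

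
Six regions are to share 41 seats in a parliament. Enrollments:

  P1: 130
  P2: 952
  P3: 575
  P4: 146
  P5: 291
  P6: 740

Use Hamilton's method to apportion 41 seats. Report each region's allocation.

Total 2834; standard divisor 2834/41 ≈ 69.122.
Standard quotas: P1 1.881, P2 13.773, P3 8.319, P4 2.112, P5 4.210, P6 10.706.
Lower quotas: P1 1, P2 13, P3 8, P4 2, P5 4, P6 10 (sum 38, leaving 3 seats).
Remainders in descending order: P1 0.881, P2 0.773, P6 0.706, P3 0.319, P5 0.210, P4 0.112.
The surplus seats go to P1, P2, P6.

P1: 2; P2: 14; P3: 8; P4: 2; P5: 4; P6: 11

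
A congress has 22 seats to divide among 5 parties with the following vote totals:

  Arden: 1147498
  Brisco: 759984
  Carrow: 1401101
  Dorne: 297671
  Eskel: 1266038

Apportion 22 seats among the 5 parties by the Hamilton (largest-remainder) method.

Arden 5, Brisco 4, Carrow 6, Dorne 1, Eskel 6

The standard divisor is 4872292/22 ≈ 221467.818.
Standard quotas: Arden 5.1813, Brisco 3.4316, Carrow 6.3264, Dorne 1.3441, Eskel 5.7166.
Lower quotas: Arden 5, Brisco 3, Carrow 6, Dorne 1, Eskel 5 (sum 20, leaving 2 seats).
Remainders in descending order: Eskel 0.7166, Brisco 0.4316, Dorne 0.3441, Carrow 0.3264, Arden 0.1813.
Largest remainders: Eskel, Brisco receive the extra seats.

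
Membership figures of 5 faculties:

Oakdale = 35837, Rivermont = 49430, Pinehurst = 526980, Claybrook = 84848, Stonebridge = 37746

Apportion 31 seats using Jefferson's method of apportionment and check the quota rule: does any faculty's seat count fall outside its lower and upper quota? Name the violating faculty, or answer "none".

Standard quotas: Oakdale 1.512, Rivermont 2.085, Pinehurst 22.231, Claybrook 3.579, Stonebridge 1.592.
Jefferson allocation: Oakdale 1, Rivermont 2, Pinehurst 24, Claybrook 3, Stonebridge 1.
Pinehurst has quota 22.231 (lower 22, upper 23) but receives 24 — outside the quota interval.

Pinehurst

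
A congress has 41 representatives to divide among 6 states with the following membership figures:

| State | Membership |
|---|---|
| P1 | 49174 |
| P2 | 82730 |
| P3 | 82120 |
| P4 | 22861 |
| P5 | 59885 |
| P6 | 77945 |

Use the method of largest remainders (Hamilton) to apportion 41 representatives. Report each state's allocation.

P1: 5; P2: 9; P3: 9; P4: 2; P5: 7; P6: 9

The standard divisor is 374715/41 ≈ 9139.39.
Standard quotas: P1 5.3804, P2 9.0520, P3 8.9853, P4 2.5014, P5 6.5524, P6 8.5285.
Lower quotas: P1 5, P2 9, P3 8, P4 2, P5 6, P6 8 (sum 38, leaving 3 seats).
Remainders in descending order: P3 0.9853, P5 0.5524, P6 0.5285, P4 0.5014, P1 0.3804, P2 0.0520.
The surplus seats go to P3, P5, P6.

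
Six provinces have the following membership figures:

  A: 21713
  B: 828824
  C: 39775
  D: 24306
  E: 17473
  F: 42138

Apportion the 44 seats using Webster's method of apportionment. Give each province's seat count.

A 1, B 37, C 2, D 1, E 1, F 2

Standard divisor 974229/44 ≈ 22141.568; standard quotas: A 0.981, B 37.433, C 1.796, D 1.098, E 0.789, F 1.903.
Rounding to the nearest integer gives A 1, B 37, C 2, D 1, E 1, F 2 — total 44, matching the house size, so no adjustment is needed.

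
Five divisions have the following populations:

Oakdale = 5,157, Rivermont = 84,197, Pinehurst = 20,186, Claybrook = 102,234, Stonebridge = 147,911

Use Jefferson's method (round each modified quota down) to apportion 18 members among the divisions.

Standard divisor 359685/18 ≈ 19982.5; standard quotas: Oakdale 0.258, Rivermont 4.214, Pinehurst 1.010, Claybrook 5.116, Stonebridge 7.402.
Rounding down gives 0, 4, 1, 5, 7 = 17 seats, so the divisor must be adjusted.
With modified divisor 17800: modified quotas Oakdale 0.290, Rivermont 4.730, Pinehurst 1.134, Claybrook 5.743, Stonebridge 8.310.
Rounding down: Oakdale 0, Rivermont 4, Pinehurst 1, Claybrook 5, Stonebridge 8 (total 18).

Oakdale 0, Rivermont 4, Pinehurst 1, Claybrook 5, Stonebridge 8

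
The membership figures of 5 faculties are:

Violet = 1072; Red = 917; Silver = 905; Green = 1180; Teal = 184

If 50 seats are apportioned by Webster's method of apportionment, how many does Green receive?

14

Standard divisor 4258/50 ≈ 85.16; standard quotas: Violet 12.588, Red 10.768, Silver 10.627, Green 13.856, Teal 2.161.
Rounding to the nearest integer gives 13, 11, 11, 14, 2 = 51 seats, so the divisor must be adjusted.
With modified divisor 86: modified quotas Violet 12.465, Red 10.663, Silver 10.523, Green 13.721, Teal 2.140.
Rounding to the nearest integer: Violet 12, Red 11, Silver 11, Green 14, Teal 2 (total 50).
Green receives 14.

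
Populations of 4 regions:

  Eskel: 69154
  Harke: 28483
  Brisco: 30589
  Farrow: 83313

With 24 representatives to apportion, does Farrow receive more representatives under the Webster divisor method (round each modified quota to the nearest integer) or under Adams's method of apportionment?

Webster: Eskel 8, Harke 3, Brisco 3, Farrow 10.
Adams: Eskel 8, Harke 3, Brisco 4, Farrow 9.
Farrow gets 10 under Webster and 9 under Adams.

Webster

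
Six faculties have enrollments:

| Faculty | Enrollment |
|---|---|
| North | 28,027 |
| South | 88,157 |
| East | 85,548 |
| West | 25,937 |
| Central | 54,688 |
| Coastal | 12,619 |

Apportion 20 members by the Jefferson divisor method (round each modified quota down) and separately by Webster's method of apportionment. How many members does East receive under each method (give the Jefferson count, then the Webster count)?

6 and 5

Jefferson: North 2, South 6, East 6, West 2, Central 4, Coastal 0.
Webster: North 2, South 6, East 5, West 2, Central 4, Coastal 1.
East gets 6 under Jefferson and 5 under Webster.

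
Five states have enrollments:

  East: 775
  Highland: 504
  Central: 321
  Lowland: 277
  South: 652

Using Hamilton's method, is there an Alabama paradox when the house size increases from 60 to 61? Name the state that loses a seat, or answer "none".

At 60 seats: East 18, Highland 12, Central 8, Lowland 7, South 15.
At 61 seats: East 19, Highland 12, Central 8, Lowland 6, South 16.
Lowland drops from 7 to 6.

Lowland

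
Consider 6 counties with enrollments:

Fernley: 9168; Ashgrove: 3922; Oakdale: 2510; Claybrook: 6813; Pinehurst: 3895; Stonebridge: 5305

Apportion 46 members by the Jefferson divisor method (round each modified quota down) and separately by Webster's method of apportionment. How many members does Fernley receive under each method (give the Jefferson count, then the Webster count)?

14 and 13

Jefferson: Fernley 14, Ashgrove 6, Oakdale 3, Claybrook 10, Pinehurst 5, Stonebridge 8.
Webster: Fernley 13, Ashgrove 6, Oakdale 4, Claybrook 10, Pinehurst 6, Stonebridge 7.
Fernley gets 14 under Jefferson and 13 under Webster.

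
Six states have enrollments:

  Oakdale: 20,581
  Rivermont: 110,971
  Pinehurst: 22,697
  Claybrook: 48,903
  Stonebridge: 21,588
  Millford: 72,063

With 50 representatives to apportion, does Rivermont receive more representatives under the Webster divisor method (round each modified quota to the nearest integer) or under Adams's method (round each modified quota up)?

Webster: Oakdale 3, Rivermont 19, Pinehurst 4, Claybrook 8, Stonebridge 4, Millford 12.
Adams: Oakdale 4, Rivermont 18, Pinehurst 4, Claybrook 8, Stonebridge 4, Millford 12.
Rivermont gets 19 under Webster and 18 under Adams.

Webster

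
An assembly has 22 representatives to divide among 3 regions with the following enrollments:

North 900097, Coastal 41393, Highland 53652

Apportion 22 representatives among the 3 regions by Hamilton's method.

Total 995142; standard divisor 995142/22 ≈ 45233.727.
Standard quotas: North 19.8988, Coastal 0.9151, Highland 1.1861.
Lower quotas: North 19, Coastal 0, Highland 1 (sum 20, leaving 2 seats).
Remainders in descending order: Coastal 0.9151, North 0.8988, Highland 0.1861.
Largest remainders: Coastal, North receive the extra seats.

North: 20, Coastal: 1, Highland: 1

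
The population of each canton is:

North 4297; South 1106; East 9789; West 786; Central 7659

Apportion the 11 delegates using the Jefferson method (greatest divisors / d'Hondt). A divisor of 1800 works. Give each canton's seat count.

With modified divisor 1800: modified quotas North 2.387, South 0.614, East 5.438, West 0.437, Central 4.255.
Rounding down: North 2, South 0, East 5, West 0, Central 4 (total 11).

North 2; South 0; East 5; West 0; Central 4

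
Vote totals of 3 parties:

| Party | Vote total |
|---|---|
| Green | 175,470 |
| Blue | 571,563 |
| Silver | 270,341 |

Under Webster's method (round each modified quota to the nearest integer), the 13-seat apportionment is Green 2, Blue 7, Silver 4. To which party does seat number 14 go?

Blue

Priority for the next seat is population ÷ (current seats + 0.5).
Priorities: Green 70188.000, Blue 76208.400, Silver 60075.778.
Highest priority: Blue.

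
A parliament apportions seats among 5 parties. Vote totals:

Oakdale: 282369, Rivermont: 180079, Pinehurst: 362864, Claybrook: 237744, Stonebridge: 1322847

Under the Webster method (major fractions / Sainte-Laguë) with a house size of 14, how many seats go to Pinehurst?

2

Standard divisor 2385903/14 ≈ 170421.643; standard quotas: Oakdale 1.657, Rivermont 1.057, Pinehurst 2.129, Claybrook 1.395, Stonebridge 7.762.
Rounding to the nearest integer gives Oakdale 2, Rivermont 1, Pinehurst 2, Claybrook 1, Stonebridge 8 — total 14, matching the house size, so no adjustment is needed.
Pinehurst receives 2.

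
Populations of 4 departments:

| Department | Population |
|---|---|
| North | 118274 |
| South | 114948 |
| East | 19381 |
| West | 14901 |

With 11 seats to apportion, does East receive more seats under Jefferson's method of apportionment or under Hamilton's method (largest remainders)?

Hamilton

Jefferson: North 6, South 5, East 0, West 0.
Hamilton: North 5, South 5, East 1, West 0.
East gets 0 under Jefferson and 1 under Hamilton.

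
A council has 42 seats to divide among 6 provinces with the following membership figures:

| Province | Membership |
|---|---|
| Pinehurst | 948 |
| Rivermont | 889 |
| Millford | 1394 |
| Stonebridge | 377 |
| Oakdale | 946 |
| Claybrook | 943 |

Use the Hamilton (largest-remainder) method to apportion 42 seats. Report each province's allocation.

Pinehurst=7; Rivermont=7; Millford=11; Stonebridge=3; Oakdale=7; Claybrook=7

Standard divisor: 5497 ÷ 42 ≈ 130.881.
Standard quotas: Pinehurst 7.243, Rivermont 6.792, Millford 10.651, Stonebridge 2.880, Oakdale 7.228, Claybrook 7.205.
Lower quotas: Pinehurst 7, Rivermont 6, Millford 10, Stonebridge 2, Oakdale 7, Claybrook 7 (sum 39, leaving 3 seats).
Remainders in descending order: Stonebridge 0.880, Rivermont 0.792, Millford 0.651, Pinehurst 0.243, Oakdale 0.228, Claybrook 0.205.
The surplus seats go to Stonebridge, Rivermont, Millford.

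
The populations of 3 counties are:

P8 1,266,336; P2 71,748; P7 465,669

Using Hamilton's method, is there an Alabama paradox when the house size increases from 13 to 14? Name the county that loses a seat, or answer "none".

At 13 seats: P8 9, P2 1, P7 3.
At 14 seats: P8 10, P2 0, P7 4.
P2 drops from 1 to 0.

P2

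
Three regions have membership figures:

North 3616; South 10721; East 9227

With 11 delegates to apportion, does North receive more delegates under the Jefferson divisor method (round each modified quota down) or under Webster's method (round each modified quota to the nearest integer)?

Webster

Jefferson: North 1, South 5, East 5.
Webster: North 2, South 5, East 4.
North gets 1 under Jefferson and 2 under Webster.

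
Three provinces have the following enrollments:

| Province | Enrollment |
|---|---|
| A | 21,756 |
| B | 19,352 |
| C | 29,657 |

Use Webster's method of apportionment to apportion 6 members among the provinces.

A 2, B 2, C 2

Standard divisor 70765/6 ≈ 11794.167; standard quotas: A 1.845, B 1.641, C 2.515.
Rounding to the nearest integer gives 2, 2, 3 = 7 seats, so the divisor must be adjusted.
With modified divisor 12400: modified quotas A 1.755, B 1.561, C 2.392.
Rounding to the nearest integer: A 2, B 2, C 2 (total 6).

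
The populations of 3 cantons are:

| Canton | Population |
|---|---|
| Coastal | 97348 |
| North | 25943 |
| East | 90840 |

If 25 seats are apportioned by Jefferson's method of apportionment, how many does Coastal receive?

11

Standard divisor 214131/25 ≈ 8565.24; standard quotas: Coastal 11.365, North 3.029, East 10.606.
Rounding down gives 11, 3, 10 = 24 seats, so the divisor must be adjusted.
With modified divisor 8200: modified quotas Coastal 11.872, North 3.164, East 11.078.
Rounding down: Coastal 11, North 3, East 11 (total 25).
Coastal receives 11.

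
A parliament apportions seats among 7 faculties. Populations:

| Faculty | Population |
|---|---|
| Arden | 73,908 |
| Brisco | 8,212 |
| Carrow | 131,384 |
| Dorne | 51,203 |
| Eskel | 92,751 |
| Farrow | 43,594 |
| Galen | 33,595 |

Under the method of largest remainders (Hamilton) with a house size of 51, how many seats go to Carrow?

Total 434647; standard divisor 434647/51 ≈ 8522.49.
Standard quotas: Arden 8.6721, Brisco 0.9636, Carrow 15.4162, Dorne 6.0080, Eskel 10.8831, Farrow 5.1152, Galen 3.9419.
Lower quotas: Arden 8, Brisco 0, Carrow 15, Dorne 6, Eskel 10, Farrow 5, Galen 3 (sum 47, leaving 4 seats).
Remainders in descending order: Brisco 0.9636, Galen 0.9419, Eskel 0.8831, Arden 0.6721, Carrow 0.4162, Farrow 0.1152, Dorne 0.0080.
The surplus seats go to Brisco, Galen, Eskel, Arden.
Carrow receives 15.

15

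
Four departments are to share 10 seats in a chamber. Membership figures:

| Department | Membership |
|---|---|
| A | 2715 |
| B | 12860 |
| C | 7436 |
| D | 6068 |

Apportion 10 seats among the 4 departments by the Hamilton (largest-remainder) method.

A: 1; B: 4; C: 3; D: 2

Standard divisor: 29079 ÷ 10 ≈ 2907.9.
Standard quotas: A 0.9337, B 4.4224, C 2.5572, D 2.0867.
Lower quotas: A 0, B 4, C 2, D 2 (sum 8, leaving 2 seats).
Remainders in descending order: A 0.9337, C 0.5572, B 0.4224, D 0.0867.
Largest remainders: A, C receive the extra seats.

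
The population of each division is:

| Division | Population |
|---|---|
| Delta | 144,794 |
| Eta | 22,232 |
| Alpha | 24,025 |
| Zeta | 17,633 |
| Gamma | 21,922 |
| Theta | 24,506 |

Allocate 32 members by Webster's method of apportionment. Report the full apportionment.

Standard divisor 255112/32 ≈ 7972.25; standard quotas: Delta 18.162, Eta 2.789, Alpha 3.014, Zeta 2.212, Gamma 2.750, Theta 3.074.
Rounding to the nearest integer gives Delta 18, Eta 3, Alpha 3, Zeta 2, Gamma 3, Theta 3 — total 32, matching the house size, so no adjustment is needed.

Delta 18, Eta 3, Alpha 3, Zeta 2, Gamma 3, Theta 3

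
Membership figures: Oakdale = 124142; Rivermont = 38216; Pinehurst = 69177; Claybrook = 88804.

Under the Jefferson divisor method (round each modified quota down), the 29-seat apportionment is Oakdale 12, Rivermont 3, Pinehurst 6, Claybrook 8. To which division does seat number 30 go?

Priority for the next seat is population ÷ (current seats + 1).
Priorities: Oakdale 9549.385, Rivermont 9554.000, Pinehurst 9882.429, Claybrook 9867.111.
Highest priority: Pinehurst.

Pinehurst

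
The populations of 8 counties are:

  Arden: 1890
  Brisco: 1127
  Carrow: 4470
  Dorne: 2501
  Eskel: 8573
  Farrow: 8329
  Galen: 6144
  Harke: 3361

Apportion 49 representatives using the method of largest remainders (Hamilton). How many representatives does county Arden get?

3

Total 36395; standard divisor 36395/49 ≈ 742.755.
Standard quotas: Arden 2.5446, Brisco 1.5173, Carrow 6.0181, Dorne 3.3672, Eskel 11.5422, Farrow 11.2137, Galen 8.2719, Harke 4.5250.
Lower quotas: Arden 2, Brisco 1, Carrow 6, Dorne 3, Eskel 11, Farrow 11, Galen 8, Harke 4 (sum 46, leaving 3 seats).
Remainders in descending order: Arden 0.5446, Eskel 0.5422, Harke 0.5250, Brisco 0.5173, Dorne 0.3672, Galen 0.2719, Farrow 0.2137, Carrow 0.0181.
Largest remainders: Arden, Eskel, Harke receive the extra seats.
Arden receives 3.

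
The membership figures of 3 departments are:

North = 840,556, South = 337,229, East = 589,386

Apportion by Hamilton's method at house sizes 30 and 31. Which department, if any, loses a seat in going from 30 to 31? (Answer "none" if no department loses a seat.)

none

At 30 seats: North 14, South 6, East 10.
At 31 seats: North 15, South 6, East 10.
No department's allocation decreased.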